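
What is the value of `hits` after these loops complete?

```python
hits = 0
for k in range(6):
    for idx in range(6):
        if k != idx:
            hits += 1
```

6² - 6 (exclude diagonal)
`hits` takes the values: 0 → 1 → 2 → 3 → 4 → 5 → 6 → 7 → 8 → 9 → 10 → 11 → 12 → 13 → 14 → 15 → 16 → 17 → 18 → 19 → 20 → 21 → 22 → 23 → 24 → 25 → 26 → 27 → 28 → 29 → 30

Answer: 30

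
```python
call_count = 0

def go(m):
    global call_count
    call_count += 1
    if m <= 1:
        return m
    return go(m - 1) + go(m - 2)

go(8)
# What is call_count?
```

Calls(m) = 1 + Calls(m-1) + Calls(m-2); Calls(0)=Calls(1)=1. For m=8 this gives 67.

Answer: 67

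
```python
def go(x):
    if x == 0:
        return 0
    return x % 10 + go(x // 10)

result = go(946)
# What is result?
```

Sum of digits of 946: 6 + 4 + 9 = 19

Answer: 19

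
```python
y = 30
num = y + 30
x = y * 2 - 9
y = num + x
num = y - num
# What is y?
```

Trace:
`y = 30` → y = 30
`num = y + 30` → num = 60
`x = y * 2 - 9` → x = 51
`y = num + x` → y = 111
`num = y - num` → num = 51
So y = 111

Answer: 111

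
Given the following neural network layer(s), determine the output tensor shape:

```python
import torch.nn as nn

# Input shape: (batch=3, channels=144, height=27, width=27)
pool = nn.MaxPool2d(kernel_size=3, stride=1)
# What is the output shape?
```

Input: (3, 144, 27, 27) -> Output: (3, 144, 25, 25)

Answer: (3, 144, 25, 25)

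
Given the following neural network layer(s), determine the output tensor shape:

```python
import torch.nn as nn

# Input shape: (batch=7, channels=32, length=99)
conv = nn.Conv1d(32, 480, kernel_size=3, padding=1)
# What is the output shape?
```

Input: (7, 32, 99) -> Output: (7, 480, 99)

Answer: (7, 480, 99)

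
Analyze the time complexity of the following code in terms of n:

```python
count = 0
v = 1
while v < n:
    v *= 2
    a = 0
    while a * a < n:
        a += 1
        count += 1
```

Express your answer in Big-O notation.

Each loop level contributes: log n × √n. Multiplying the contributions gives O(√n log n).

Answer: O(√n log n)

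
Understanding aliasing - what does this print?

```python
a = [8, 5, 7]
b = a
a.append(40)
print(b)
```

Key concept: basic list aliasing.
Step by step:
`a = [8, 5, 7]` → a = [8, 5, 7]
`b = a` → b = [8, 5, 7] (same object as a)
`a.append(40)` → a = [8, 5, 7, 40] (same object as b); b = [8, 5, 7, 40] (same object as a)
`print(b)` → prints [8, 5, 7, 40]

Answer: [8, 5, 7, 40]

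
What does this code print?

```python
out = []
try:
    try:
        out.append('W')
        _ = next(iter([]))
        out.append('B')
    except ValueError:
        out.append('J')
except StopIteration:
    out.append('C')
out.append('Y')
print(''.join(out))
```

Execution trace: 'W' (try body) → 'C' (outer except StopIteration) → 'Y' (after the try/except). Output: WCY

Answer: WCY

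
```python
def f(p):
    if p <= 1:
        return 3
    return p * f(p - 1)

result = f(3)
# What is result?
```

f(3) = 3 * 2 * 3 = 18

Answer: 18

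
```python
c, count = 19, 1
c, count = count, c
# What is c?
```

Trace:
`c, count = 19, 1` → c = 19; count = 1
`c, count = count, c` → c = 1; count = 19
So c = 1

Answer: 1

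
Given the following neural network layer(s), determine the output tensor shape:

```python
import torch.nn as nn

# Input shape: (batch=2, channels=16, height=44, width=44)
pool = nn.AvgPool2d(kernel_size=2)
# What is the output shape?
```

Input: (2, 16, 44, 44) -> Output: (2, 16, 22, 22)

Answer: (2, 16, 22, 22)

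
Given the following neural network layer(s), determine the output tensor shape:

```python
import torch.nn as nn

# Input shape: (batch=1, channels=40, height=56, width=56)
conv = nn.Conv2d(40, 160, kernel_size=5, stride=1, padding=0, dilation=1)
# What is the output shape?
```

Input: (1, 40, 56, 56) -> Output: (1, 160, 52, 52)

Answer: (1, 160, 52, 52)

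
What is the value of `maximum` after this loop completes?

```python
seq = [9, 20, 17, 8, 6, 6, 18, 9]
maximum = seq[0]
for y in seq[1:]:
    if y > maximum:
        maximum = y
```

Maximum of [9, 20, 17, 8, 6, 6, 18, 9]
`maximum` takes the values: 9 → 20

Answer: 20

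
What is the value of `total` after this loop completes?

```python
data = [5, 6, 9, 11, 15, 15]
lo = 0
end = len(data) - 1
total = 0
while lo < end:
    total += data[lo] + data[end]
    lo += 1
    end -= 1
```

Sum of pairs from ends
`total` takes the values: 0 → 20 → 41 → 61

Answer: 61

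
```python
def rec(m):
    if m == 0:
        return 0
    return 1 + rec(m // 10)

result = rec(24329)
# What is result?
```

Count of digits of 24329: 5

Answer: 5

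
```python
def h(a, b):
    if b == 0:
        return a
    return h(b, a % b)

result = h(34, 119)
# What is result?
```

h(34, 119) -> h(119, 34) -> h(34, 17) -> h(17, 0) -> 17

Answer: 17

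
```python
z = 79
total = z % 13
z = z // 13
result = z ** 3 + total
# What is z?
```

Trace:
`z = 79` → z = 79
`total = z % 13` → total = 1
`z = z // 13` → z = 6
`result = z ** 3 + total` → result = 217
So z = 6

Answer: 6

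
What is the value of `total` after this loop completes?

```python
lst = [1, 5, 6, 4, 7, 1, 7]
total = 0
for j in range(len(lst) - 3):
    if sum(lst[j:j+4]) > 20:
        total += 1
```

Count windows with sum > 20
`total` takes the values: 0 → 1

Answer: 1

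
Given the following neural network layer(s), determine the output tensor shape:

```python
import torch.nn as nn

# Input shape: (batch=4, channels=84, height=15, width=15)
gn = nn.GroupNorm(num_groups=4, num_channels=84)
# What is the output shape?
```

Input: (4, 84, 15, 15) -> Output: (4, 84, 15, 15)

Answer: (4, 84, 15, 15)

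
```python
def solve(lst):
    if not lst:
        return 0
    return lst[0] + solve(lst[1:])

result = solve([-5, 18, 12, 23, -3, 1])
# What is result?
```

(-5) + 18 + 12 + 23 + (-3) + 1 + 0 = 46

Answer: 46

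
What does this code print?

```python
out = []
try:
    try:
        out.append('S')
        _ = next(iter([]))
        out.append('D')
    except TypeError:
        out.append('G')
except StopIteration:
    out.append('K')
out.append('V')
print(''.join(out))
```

Execution trace: 'S' (try body) → 'K' (outer except StopIteration) → 'V' (after the try/except). Output: SKV

Answer: SKV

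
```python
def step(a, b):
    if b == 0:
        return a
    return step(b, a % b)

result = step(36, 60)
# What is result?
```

step(36, 60) -> step(60, 36) -> step(36, 24) -> step(24, 12) -> step(12, 0) -> 12

Answer: 12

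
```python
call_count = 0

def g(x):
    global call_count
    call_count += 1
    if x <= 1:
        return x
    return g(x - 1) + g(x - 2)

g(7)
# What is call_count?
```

Calls(x) = 1 + Calls(x-1) + Calls(x-2); Calls(0)=Calls(1)=1. For x=7 this gives 41.

Answer: 41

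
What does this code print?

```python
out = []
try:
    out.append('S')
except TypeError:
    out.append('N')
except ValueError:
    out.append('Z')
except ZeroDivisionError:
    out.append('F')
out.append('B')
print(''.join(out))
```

Execution trace: 'S' (try body, no exception) → 'B' (after the try/except). Output: SB

Answer: SB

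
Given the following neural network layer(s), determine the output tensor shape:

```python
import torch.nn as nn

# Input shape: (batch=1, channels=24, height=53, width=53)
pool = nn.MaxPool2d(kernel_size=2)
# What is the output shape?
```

Input: (1, 24, 53, 53) -> Output: (1, 24, 26, 26)

Answer: (1, 24, 26, 26)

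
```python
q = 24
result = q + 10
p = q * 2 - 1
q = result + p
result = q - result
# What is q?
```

Trace:
`q = 24` → q = 24
`result = q + 10` → result = 34
`p = q * 2 - 1` → p = 47
`q = result + p` → q = 81
`result = q - result` → result = 47
So q = 81

Answer: 81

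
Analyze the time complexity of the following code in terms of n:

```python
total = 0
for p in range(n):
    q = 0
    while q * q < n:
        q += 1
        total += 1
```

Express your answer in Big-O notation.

Each loop level contributes: n × √n. Multiplying the contributions gives O(n√n).

Answer: O(n√n)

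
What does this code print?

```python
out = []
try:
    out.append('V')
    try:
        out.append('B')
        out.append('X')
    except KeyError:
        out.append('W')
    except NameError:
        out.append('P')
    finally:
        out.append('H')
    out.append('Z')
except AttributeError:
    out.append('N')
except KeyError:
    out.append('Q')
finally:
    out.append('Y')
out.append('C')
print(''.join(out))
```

Execution trace: 'V' (try body) → 'B' (inner try body) → 'X' (inner try body, no exception) → 'H' (inner finally) → 'Z' (try body, no exception) → 'Y' (finally) → 'C' (after the try/except). Output: VBXHZYC

Answer: VBXHZYC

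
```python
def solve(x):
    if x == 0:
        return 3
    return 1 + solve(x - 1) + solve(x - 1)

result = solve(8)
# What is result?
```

solve(x) = 1 + 2·solve(x-1), solve(0)=3. Closed form: (3+1)·2^8 - 1 = 1023.

Answer: 1023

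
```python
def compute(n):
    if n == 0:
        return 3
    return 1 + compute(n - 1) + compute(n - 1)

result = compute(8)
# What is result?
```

compute(n) = 1 + 2·compute(n-1), compute(0)=3. Closed form: (3+1)·2^8 - 1 = 1023.

Answer: 1023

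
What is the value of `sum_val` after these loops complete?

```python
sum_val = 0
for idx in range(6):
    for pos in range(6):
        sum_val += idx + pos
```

Sum of all idx+pos for idx,pos in 6x6
`sum_val` takes the values: 0 → 1 → 3 → 6 → 10 → 15 → 16 → 18 → 21 → 25 → 30 → 36 → 38 → 41 → 45 → 50 → 56 → 63 → 66 → 70 → 75 → 81 → 88 → 96 → 100 → 105 → 111 → 118 → 126 → 135 → 140 → 146 → 153 → 161 → 170 → 180

Answer: 180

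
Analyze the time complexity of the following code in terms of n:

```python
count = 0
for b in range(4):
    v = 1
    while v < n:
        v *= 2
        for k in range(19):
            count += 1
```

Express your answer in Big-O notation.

Each loop level contributes: 1 × log n × 1. Multiplying the contributions gives O(log n).

Answer: O(log n)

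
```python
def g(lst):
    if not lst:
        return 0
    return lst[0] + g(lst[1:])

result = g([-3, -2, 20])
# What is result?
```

(-3) + (-2) + 20 + 0 = 15

Answer: 15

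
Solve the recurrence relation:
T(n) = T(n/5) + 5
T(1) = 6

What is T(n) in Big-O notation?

Each step divides n by 5 and adds 5. After log_5(n) steps we reach T(1)=6. So T(n) = 5·log_5(n) + 6 = O(log n).

Answer: O(log n)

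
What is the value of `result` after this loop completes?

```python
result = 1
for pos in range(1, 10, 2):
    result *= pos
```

Product of 1, 3, 5, ... up to 9
`result` takes the values: 1 → 3 → 15 → 105 → 945

Answer: 945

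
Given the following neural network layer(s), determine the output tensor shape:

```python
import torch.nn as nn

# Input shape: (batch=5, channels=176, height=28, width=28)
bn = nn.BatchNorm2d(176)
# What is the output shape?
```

Input: (5, 176, 28, 28) -> Output: (5, 176, 28, 28)

Answer: (5, 176, 28, 28)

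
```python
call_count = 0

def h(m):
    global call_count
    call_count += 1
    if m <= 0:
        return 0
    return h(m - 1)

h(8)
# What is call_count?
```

Linear recursion stepping by 1: 9 calls from m=8 down to ≤0.

Answer: 9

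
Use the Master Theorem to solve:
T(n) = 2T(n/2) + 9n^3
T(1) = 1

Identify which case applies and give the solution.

a=2, b=2, f(n)=9n^3. log_2(2) = 1. Since c=3 > 1 and the regularity condition holds (2(n/2)^3 = (2/2^3)n^3 with 2/2^3 < 1), Case 3 applies: T(n) = Θ(f(n)) = O(n^3).

Answer: O(n^3) - Case 3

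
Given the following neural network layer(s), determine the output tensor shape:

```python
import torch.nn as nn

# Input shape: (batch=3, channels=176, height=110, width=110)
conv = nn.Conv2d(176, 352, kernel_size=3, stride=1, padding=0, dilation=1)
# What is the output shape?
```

Input: (3, 176, 110, 110) -> Output: (3, 352, 108, 108)

Answer: (3, 352, 108, 108)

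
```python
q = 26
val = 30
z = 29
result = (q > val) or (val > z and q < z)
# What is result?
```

Trace:
`q = 26` → q = 26
`val = 30` → val = 30
`z = 29` → z = 29
`result = (q > val) or (val > z and q < z)` → result = True
So result = True

Answer: True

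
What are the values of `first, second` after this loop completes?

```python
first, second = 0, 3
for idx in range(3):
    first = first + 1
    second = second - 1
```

first goes 0→3, second goes 3→0
`first, second` takes the values: (0, 3) → (1, 3) → (1, 2) → (2, 2) → (2, 1) → (3, 1) → (3, 0)

Answer: 3, 0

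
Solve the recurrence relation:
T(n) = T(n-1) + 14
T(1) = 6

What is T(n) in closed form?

Unrolling: T(n) = T(1) + 14·(n-1) = 6 + 14(n-1) = 14n - 8.

Answer: T(n) = 14n - 8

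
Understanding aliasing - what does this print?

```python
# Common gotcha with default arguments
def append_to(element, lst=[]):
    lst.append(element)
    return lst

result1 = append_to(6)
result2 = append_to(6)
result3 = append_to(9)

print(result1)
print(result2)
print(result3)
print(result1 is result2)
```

Key concept: mutable default argument gotcha.
Step by step:
`result1 = append_to(6)` → result1 = [6]
`result2 = append_to(6)` → result1 = [6, 6] (same object as result2); result2 = [6, 6] (same object as result1)
`result3 = append_to(9)` → result1 = [6, 6, 9] (same object as result2, result3); result2 = [6, 6, 9] (same object as result1, result3); result3 = [6, 6, 9] (same object as result1, result2)
`print(result1)` → prints [6, 6, 9]
`print(result2)` → prints [6, 6, 9]
`print(result3)` → prints [6, 6, 9]
`print(result1 is result2)` → prints True

Answer:
[6, 6, 9]
[6, 6, 9]
[6, 6, 9]
True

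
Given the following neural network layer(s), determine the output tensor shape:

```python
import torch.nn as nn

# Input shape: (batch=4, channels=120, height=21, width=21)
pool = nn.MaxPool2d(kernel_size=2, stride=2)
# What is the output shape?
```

Input: (4, 120, 21, 21) -> Output: (4, 120, 10, 10)

Answer: (4, 120, 10, 10)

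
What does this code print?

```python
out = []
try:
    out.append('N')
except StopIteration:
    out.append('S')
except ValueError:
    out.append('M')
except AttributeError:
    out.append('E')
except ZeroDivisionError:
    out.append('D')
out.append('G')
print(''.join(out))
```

Execution trace: 'N' (try body, no exception) → 'G' (after the try/except). Output: NG

Answer: NG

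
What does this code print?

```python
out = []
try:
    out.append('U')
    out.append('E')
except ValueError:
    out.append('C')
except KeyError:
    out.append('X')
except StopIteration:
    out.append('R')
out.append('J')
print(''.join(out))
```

Execution trace: 'U' (try body) → 'E' (try body, no exception) → 'J' (after the try/except). Output: UEJ

Answer: UEJ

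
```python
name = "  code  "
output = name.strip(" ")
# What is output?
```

Trace:
`name = "  code  "` → name = '  code  '
`output = name.strip(" ")` → output = 'code'
So output = 'code'

Answer: 'code'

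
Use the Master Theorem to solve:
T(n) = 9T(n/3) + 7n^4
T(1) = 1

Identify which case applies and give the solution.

a=9, b=3, f(n)=7n^4. log_3(9) = 2. Since c=4 > 2 and the regularity condition holds (9(n/3)^4 = (9/3^4)n^4 with 9/3^4 < 1), Case 3 applies: T(n) = Θ(f(n)) = O(n^4).

Answer: O(n^4) - Case 3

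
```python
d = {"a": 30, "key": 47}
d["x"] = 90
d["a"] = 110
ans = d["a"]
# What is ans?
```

Trace:
`d = {"a": 30, "key": 47}` → d = {'a': 30, 'key': 47}
`d["x"] = 90` → d = {'a': 30, 'key': 47, 'x': 90}
`d["a"] = 110` → d = {'a': 110, 'key': 47, 'x': 90}
`ans = d["a"]` → ans = 110
So ans = 110

Answer: 110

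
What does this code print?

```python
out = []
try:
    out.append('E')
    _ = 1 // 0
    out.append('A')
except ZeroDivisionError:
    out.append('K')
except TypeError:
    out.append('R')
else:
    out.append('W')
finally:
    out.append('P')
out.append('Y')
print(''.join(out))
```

Execution trace: 'E' (try body) → 'K' (except ZeroDivisionError) → 'P' (finally) → 'Y' (after the try/except). Output: EKPY

Answer: EKPY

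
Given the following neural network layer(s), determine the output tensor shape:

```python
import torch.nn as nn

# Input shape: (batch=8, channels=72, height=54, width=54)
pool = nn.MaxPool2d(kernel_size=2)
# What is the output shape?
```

Input: (8, 72, 54, 54) -> Output: (8, 72, 27, 27)

Answer: (8, 72, 27, 27)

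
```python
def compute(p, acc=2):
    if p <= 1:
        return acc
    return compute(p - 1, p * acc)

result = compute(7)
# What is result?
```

Accumulator trace (n, acc): (7, 2) -> (6, 14) -> (5, 84) -> (4, 420) -> (3, 1680) -> (2, 5040) -> (1, 10080) -> return 10080

Answer: 10080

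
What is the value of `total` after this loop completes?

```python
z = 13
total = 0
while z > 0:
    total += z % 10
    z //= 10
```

Sum digits of 13
`total` takes the values: 0 → 3 → 4

Answer: 4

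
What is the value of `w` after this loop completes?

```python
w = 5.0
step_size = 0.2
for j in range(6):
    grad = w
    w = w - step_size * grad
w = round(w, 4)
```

Gradient descent: w = 5.0 * (1 - 0.2)^6
`w` takes the values: 5.0 → 4.0 → 3.2 → 2.56 → 2.048 → 1.6384 → 1.31072 → 1.3107

Answer: 1.3107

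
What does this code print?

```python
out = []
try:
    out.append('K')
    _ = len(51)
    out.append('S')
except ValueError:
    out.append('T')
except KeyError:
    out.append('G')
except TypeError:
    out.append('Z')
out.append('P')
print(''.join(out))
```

Execution trace: 'K' (try body) → 'Z' (except TypeError) → 'P' (after the try/except). Output: KZP

Answer: KZP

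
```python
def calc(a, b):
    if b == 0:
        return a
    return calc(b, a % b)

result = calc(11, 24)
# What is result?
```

calc(11, 24) -> calc(24, 11) -> calc(11, 2) -> calc(2, 1) -> calc(1, 0) -> 1

Answer: 1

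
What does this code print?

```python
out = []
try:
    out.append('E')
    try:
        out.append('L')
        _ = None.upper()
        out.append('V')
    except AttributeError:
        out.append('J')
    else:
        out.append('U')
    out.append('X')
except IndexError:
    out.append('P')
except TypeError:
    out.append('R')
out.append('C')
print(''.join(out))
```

Execution trace: 'E' (try body) → 'L' (inner try body) → 'J' (inner except AttributeError) → 'X' (try body, no exception) → 'C' (after the try/except). Output: ELJXC

Answer: ELJXC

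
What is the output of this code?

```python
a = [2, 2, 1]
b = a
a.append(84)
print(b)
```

Key concept: basic list aliasing.
Step by step:
`a = [2, 2, 1]` → a = [2, 2, 1]
`b = a` → b = [2, 2, 1] (same object as a)
`a.append(84)` → a = [2, 2, 1, 84] (same object as b); b = [2, 2, 1, 84] (same object as a)
`print(b)` → prints [2, 2, 1, 84]

Answer: [2, 2, 1, 84]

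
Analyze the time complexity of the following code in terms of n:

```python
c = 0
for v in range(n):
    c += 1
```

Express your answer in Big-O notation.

Each loop level contributes: n. Multiplying the contributions gives O(n).

Answer: O(n)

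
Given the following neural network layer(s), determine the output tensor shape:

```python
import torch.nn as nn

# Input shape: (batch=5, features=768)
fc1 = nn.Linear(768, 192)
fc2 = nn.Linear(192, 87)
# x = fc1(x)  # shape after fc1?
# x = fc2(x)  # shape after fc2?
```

Input: (5, 768) -> after fc1: (5, 192) -> Output: (5, 87)

Answer: (5, 87)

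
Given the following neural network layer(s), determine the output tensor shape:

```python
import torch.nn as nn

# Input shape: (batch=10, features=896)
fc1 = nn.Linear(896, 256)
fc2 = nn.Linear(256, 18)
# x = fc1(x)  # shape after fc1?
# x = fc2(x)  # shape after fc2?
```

Input: (10, 896) -> after fc1: (10, 256) -> Output: (10, 18)

Answer: (10, 18)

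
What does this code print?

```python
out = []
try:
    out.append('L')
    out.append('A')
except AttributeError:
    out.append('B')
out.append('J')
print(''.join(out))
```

Execution trace: 'L' (try body) → 'A' (try body, no exception) → 'J' (after the try/except). Output: LAJ

Answer: LAJ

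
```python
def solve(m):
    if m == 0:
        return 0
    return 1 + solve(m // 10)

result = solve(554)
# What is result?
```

Count of digits of 554: 3

Answer: 3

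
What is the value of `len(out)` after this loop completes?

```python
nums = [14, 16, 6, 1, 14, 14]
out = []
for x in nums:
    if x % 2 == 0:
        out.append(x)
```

Count even numbers in [14, 16, 6, 1, 14, 14]
`out` takes the values: [] → [14] → [14, 16] → [14, 16, 6] → [14, 16, 6, 14] → [14, 16, 6, 14, 14]
So `len(out)` = 5

Answer: 5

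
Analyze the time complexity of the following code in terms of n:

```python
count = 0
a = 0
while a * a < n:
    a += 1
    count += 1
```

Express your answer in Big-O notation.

Each loop level contributes: √n. Multiplying the contributions gives O(√n).

Answer: O(√n)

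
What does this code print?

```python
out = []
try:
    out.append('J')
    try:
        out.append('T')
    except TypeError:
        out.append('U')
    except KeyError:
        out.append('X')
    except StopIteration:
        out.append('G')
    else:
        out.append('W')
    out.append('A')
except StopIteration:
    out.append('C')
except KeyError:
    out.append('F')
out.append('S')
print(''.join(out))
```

Execution trace: 'J' (try body) → 'T' (inner try body, no exception) → 'W' (inner else) → 'A' (try body, no exception) → 'S' (after the try/except). Output: JTWAS

Answer: JTWAS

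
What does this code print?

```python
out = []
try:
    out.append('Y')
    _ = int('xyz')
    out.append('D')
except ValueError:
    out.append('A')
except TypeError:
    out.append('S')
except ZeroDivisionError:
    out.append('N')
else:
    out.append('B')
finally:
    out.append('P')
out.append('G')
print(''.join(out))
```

Execution trace: 'Y' (try body) → 'A' (except ValueError) → 'P' (finally) → 'G' (after the try/except). Output: YAPG

Answer: YAPG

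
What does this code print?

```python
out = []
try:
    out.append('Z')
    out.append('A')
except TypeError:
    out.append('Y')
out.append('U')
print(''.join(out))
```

Execution trace: 'Z' (try body) → 'A' (try body, no exception) → 'U' (after the try/except). Output: ZAU

Answer: ZAU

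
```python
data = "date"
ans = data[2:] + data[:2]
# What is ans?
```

Trace:
`data = "date"` → data = 'date'
`ans = data[2:] + data[:2]` → ans = 'teda'
So ans = 'teda'

Answer: 'teda'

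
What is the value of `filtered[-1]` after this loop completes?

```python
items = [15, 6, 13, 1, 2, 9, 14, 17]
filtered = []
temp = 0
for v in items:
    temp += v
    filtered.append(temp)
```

Cumulative sum ends at 77
`filtered` takes the values: [] → [15] → [15, 21] → [15, 21, 34] → [15, 21, 34, 35] → [15, 21, 34, 35, 37] → [15, 21, 34, 35, 37, 46] → [15, 21, 34, 35, 37, 46, 60] → [15, 21, 34, 35, 37, 46, 60, 77]
So `filtered[-1]` = 77

Answer: 77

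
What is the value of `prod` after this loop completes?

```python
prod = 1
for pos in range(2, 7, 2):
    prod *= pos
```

Product of even numbers 2 to 6
`prod` takes the values: 1 → 2 → 8 → 48

Answer: 48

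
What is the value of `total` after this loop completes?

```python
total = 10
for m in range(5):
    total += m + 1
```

Start at 10, add 1 to 5 = 25
`total` takes the values: 10 → 11 → 13 → 16 → 20 → 25

Answer: 25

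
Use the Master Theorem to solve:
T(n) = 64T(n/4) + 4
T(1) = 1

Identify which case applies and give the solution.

a=64, b=4, f(n)=4. log_4(64) = 3. Since c=0 < 3, Case 1 applies: T(n) = Θ(n^log_b(a)) = O(n^3).

Answer: O(n^3) - Case 1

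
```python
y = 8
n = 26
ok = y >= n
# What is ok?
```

Trace:
`y = 8` → y = 8
`n = 26` → n = 26
`ok = y >= n` → ok = False
So ok = False

Answer: False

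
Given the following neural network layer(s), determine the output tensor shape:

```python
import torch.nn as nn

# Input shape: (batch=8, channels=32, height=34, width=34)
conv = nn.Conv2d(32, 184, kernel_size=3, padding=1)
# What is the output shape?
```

Input: (8, 32, 34, 34) -> Output: (8, 184, 34, 34)

Answer: (8, 184, 34, 34)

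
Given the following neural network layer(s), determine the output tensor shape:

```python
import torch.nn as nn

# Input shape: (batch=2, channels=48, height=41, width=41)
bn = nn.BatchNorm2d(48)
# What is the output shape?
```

Input: (2, 48, 41, 41) -> Output: (2, 48, 41, 41)

Answer: (2, 48, 41, 41)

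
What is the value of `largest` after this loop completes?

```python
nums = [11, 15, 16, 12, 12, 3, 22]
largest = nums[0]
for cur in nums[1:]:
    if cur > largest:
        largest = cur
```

Maximum of [11, 15, 16, 12, 12, 3, 22]
`largest` takes the values: 11 → 15 → 16 → 22

Answer: 22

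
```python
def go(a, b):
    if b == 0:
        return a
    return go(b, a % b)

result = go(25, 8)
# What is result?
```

go(25, 8) -> go(8, 1) -> go(1, 0) -> 1

Answer: 1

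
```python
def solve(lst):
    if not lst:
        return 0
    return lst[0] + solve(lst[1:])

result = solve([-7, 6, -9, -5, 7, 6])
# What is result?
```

(-7) + 6 + (-9) + (-5) + 7 + 6 + 0 = -2

Answer: -2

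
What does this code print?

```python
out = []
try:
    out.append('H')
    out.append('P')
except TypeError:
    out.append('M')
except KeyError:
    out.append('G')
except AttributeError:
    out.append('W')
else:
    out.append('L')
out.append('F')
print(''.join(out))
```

Execution trace: 'H' (try body) → 'P' (try body, no exception) → 'L' (else) → 'F' (after the try/except). Output: HPLF

Answer: HPLF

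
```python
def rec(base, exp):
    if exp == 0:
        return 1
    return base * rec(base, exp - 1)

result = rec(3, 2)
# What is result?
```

rec(3, 2) = 3 * 3 = 9

Answer: 9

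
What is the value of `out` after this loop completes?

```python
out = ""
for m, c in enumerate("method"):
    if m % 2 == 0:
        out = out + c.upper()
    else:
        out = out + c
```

Uppercase even positions in 'method'
`out` takes the values: "" → "M" → "Me" → "MeT" → "MeTh" → "MeThO" → "MeThOd"

Answer: "MeThOd"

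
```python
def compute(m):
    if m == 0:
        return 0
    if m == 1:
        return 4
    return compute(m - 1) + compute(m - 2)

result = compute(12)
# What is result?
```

Build up from base cases: compute(0)=0, compute(1)=4, compute(2)=4, compute(3)=8, compute(4)=12, compute(5)=20, compute(6)=32, ..., compute(12)=576

Answer: 576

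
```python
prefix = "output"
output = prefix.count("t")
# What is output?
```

Trace:
`prefix = "output"` → prefix = 'output'
`output = prefix.count("t")` → output = 2
So output = 2

Answer: 2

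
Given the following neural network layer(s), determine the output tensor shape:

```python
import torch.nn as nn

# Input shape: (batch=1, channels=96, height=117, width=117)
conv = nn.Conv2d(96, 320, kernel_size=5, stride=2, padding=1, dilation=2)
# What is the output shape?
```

Input: (1, 96, 117, 117) -> Output: (1, 320, 56, 56)

Answer: (1, 320, 56, 56)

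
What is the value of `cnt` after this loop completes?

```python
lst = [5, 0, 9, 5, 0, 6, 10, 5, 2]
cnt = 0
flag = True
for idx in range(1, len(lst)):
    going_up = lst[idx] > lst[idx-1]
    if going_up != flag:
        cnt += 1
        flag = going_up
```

Count direction changes in [5, 0, 9, 5, 0, 6, 10, 5, 2]
`cnt` takes the values: 0 → 1 → 2 → 3 → 4 → 5

Answer: 5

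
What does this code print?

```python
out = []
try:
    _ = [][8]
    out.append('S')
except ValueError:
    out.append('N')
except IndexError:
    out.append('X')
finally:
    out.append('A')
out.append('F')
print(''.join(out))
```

Execution trace: 'X' (except IndexError) → 'A' (finally) → 'F' (after the try/except). Output: XAF

Answer: XAF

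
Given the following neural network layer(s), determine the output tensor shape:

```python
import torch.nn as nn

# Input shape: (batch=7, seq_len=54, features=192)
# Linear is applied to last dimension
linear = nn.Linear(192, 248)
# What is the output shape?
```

Input: (7, 54, 192) -> Output: (7, 54, 248)

Answer: (7, 54, 248)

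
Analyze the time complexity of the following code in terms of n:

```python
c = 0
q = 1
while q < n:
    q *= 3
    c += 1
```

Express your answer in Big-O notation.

Each loop level contributes: log n. Multiplying the contributions gives O(log n).

Answer: O(log n)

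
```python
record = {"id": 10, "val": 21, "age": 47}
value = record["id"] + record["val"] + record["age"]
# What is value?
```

Trace:
`record = {"id": 10, "val": 21, "age": 47}` → record = {'id': 10, 'val': 21, 'age': 47}
`value = record["id"] + record["val"] + record["age"]` → value = 78
So value = 78

Answer: 78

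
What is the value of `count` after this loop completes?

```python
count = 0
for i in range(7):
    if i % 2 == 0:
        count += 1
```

Count numbers divisible by 2 in range(7)
`count` takes the values: 0 → 1 → 2 → 3 → 4

Answer: 4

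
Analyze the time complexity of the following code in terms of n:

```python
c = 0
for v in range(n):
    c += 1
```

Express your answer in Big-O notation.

Each loop level contributes: n. Multiplying the contributions gives O(n).

Answer: O(n)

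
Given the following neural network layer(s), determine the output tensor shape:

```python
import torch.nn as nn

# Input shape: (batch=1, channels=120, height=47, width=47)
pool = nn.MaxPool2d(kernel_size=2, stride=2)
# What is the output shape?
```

Input: (1, 120, 47, 47) -> Output: (1, 120, 23, 23)

Answer: (1, 120, 23, 23)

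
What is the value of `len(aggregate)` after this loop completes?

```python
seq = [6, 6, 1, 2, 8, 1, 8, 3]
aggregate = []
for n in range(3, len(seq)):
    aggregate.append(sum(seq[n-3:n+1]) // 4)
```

Number of 4-element averages
`aggregate` takes the values: [] → [3] → [3, 4] → [3, 4, 3] → [3, 4, 3, 4] → [3, 4, 3, 4, 5]
So `len(aggregate)` = 5

Answer: 5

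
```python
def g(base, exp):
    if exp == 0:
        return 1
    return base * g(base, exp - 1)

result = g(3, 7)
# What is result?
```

g(3, 7) = 3 * 3 * 3 * 3 * 3 * 3 * 3 = 2187

Answer: 2187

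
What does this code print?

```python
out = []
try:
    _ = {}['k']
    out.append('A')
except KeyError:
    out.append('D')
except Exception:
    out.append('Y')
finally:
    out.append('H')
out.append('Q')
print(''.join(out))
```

Execution trace: 'D' (except KeyError) → 'H' (finally) → 'Q' (after the try/except). Output: DHQ

Answer: DHQ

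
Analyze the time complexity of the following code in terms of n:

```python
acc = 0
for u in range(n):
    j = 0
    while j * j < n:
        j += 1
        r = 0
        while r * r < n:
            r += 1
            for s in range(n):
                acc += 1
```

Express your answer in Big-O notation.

Each loop level contributes: n × √n × √n × n. Multiplying the contributions gives O(n^3).

Answer: O(n^3)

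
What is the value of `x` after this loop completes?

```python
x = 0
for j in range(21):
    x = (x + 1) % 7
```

Increment mod 7, 21 times = 0
`x` takes the values: 0 → 1 → 2 → 3 → 4 → 5 → 6 → 0 → 1 → 2 → 3 → 4 → 5 → 6 → 0 → 1 → 2 → 3 → 4 → 5 → 6 → 0

Answer: 0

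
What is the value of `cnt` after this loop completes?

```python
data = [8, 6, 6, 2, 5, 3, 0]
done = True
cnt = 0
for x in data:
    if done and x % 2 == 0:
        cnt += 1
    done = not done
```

Count even values at even positions
`cnt` takes the values: 0 → 1 → 2 → 3

Answer: 3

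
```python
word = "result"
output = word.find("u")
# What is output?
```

Trace:
`word = "result"` → word = 'result'
`output = word.find("u")` → output = 3
So output = 3

Answer: 3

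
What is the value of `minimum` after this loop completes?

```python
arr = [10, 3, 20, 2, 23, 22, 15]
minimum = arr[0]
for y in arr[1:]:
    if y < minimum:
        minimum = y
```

Minimum of [10, 3, 20, 2, 23, 22, 15]
`minimum` takes the values: 10 → 3 → 2

Answer: 2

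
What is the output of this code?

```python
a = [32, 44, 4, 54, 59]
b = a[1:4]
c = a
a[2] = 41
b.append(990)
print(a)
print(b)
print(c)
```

Key concept: slice vs alias.
Step by step:
`a = [32, 44, 4, 54, 59]` → a = [32, 44, 4, 54, 59]
`b = a[1:4]` → b = [44, 4, 54]
`c = a` → c = [32, 44, 4, 54, 59] (same object as a)
`a[2] = 41` → a = [32, 44, 41, 54, 59] (same object as c); c = [32, 44, 41, 54, 59] (same object as a)
`b.append(990)` → b = [44, 4, 54, 990]
`print(a)` → prints [32, 44, 41, 54, 59]
`print(b)` → prints [44, 4, 54, 990]
`print(c)` → prints [32, 44, 41, 54, 59]

Answer:
[32, 44, 41, 54, 59]
[44, 4, 54, 990]
[32, 44, 41, 54, 59]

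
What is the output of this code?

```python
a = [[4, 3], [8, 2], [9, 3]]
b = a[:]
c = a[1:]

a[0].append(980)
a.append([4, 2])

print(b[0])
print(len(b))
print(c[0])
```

Key concept: slice with nested mutation.
Step by step:
`a = [[4, 3], [8, 2], [9, 3]]` → a = [[4, 3], [8, 2], [9, 3]]
`b = a[:]` → b = [[4, 3], [8, 2], [9, 3]]
`c = a[1:]` → c = [[8, 2], [9, 3]]
`a[0].append(980)` → a = [[4, 3, 980], [8, 2], [9, 3]]; b = [[4, 3, 980], [8, 2], [9, 3]]
`a.append([4, 2])` → a = [[4, 3, 980], [8, 2], [9, 3], [4, 2]]
`print(b[0])` → prints [4, 3, 980]
`print(len(b))` → prints 3
`print(c[0])` → prints [8, 2]

Answer:
[4, 3, 980]
3
[8, 2]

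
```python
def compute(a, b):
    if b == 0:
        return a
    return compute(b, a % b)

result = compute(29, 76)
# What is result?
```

compute(29, 76) -> compute(76, 29) -> compute(29, 18) -> compute(18, 11) -> compute(11, 7) -> compute(7, 4) -> compute(4, 3) -> compute(3, 1) -> compute(1, 0) -> 1

Answer: 1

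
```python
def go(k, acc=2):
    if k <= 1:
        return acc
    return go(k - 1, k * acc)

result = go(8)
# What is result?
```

Accumulator trace (n, acc): (8, 2) -> (7, 16) -> (6, 112) -> (5, 672) -> (4, 3360) -> (3, 13440) -> (2, 40320) -> (1, 80640) -> return 80640

Answer: 80640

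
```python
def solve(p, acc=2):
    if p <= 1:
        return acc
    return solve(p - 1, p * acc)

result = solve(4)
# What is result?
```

Accumulator trace (n, acc): (4, 2) -> (3, 8) -> (2, 24) -> (1, 48) -> return 48

Answer: 48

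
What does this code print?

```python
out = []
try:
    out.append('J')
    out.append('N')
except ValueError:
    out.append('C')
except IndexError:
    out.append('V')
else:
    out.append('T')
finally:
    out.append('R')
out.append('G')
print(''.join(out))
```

Execution trace: 'J' (try body) → 'N' (try body, no exception) → 'T' (else) → 'R' (finally) → 'G' (after the try/except). Output: JNTRG

Answer: JNTRG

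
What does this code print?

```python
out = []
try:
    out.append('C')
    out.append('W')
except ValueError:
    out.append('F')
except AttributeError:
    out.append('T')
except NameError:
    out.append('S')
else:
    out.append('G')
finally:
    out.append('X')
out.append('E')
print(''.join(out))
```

Execution trace: 'C' (try body) → 'W' (try body, no exception) → 'G' (else) → 'X' (finally) → 'E' (after the try/except). Output: CWGXE

Answer: CWGXE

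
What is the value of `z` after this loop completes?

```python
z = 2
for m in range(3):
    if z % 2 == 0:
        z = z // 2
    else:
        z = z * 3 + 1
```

Collatz-style transformation from 2
`z` takes the values: 2 → 1 → 4 → 2

Answer: 2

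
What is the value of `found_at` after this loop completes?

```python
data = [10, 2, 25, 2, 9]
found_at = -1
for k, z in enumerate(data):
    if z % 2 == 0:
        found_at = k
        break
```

First even number index in [10, 2, 25, 2, 9]
`found_at` takes the values: -1 → 0

Answer: 0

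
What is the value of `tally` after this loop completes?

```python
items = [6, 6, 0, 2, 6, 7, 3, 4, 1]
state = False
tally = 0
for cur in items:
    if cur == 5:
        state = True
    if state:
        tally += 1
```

Count elements after first 5 in [6, 6, 0, 2, 6, 7, 3, 4, 1]
`tally` takes the values: 0

Answer: 0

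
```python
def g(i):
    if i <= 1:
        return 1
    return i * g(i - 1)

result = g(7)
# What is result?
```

g(7) = 7 * 6 * 5 * 4 * 3 * 2 * 1 = 5040

Answer: 5040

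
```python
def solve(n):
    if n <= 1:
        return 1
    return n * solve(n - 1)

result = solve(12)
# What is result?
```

solve(12) = 12 * 11 * 10 * 9 * 8 * 7 * 6 * 5 * 4 * 3 * 2 * 1 = 479001600

Answer: 479001600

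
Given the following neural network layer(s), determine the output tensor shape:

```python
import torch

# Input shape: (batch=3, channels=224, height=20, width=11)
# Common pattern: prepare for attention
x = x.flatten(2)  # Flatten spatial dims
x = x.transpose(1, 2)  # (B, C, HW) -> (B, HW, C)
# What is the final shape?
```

Input: (3, 224, 20, 11) -> after flatten(2): (3, 224, 220) -> Output: (3, 220, 224)

Answer: (3, 220, 224)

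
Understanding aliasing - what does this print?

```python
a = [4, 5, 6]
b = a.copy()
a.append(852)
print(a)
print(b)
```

Key concept: list.copy() creates independent copy.
Step by step:
`a = [4, 5, 6]` → a = [4, 5, 6]
`b = a.copy()` → b = [4, 5, 6]
`a.append(852)` → a = [4, 5, 6, 852]
`print(a)` → prints [4, 5, 6, 852]
`print(b)` → prints [4, 5, 6]

Answer:
[4, 5, 6, 852]
[4, 5, 6]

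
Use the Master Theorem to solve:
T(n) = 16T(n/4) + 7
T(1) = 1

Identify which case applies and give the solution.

a=16, b=4, f(n)=7. log_4(16) = 2. Since c=0 < 2, Case 1 applies: T(n) = Θ(n^log_b(a)) = O(n^2).

Answer: O(n^2) - Case 1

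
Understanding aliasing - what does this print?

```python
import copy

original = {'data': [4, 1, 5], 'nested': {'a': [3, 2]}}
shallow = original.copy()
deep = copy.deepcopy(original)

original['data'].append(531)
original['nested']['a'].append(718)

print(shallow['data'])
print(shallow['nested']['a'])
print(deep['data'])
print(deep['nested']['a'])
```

Key concept: comparing shallow vs deep copy.
Step by step:
`original = {'data': [4, 1, 5], 'nested': {'a': [3, 2]}}` → original = {'data': [4, 1, 5], 'nested': {'a': [3, 2]}}
`shallow = original.copy()` → shallow = {'data': [4, 1, 5], 'nested': {'a': [3, 2]}}
`deep = copy.deepcopy(original)` → deep = {'data': [4, 1, 5], 'nested': {'a': [3, 2]}}
`original['data'].append(531)` → original = {'data': [4, 1, 5, 531], 'nested': {'a': [3, 2]}}; shallow = {'data': [4, 1, 5, 531], 'nested': {'a': [3, 2]}}
`original['nested']['a'].append(718)` → original = {'data': [4, 1, 5, 531], 'nested': {'a': [3, 2, 718]}}; shallow = {'data': [4, 1, 5, 531], 'nested': {'a': [3, 2, 718]}}
`print(shallow['data'])` → prints [4, 1, 5, 531]
`print(shallow['nested']['a'])` → prints [3, 2, 718]
`print(deep['data'])` → prints [4, 1, 5]
`print(deep['nested']['a'])` → prints [3, 2]

Answer:
[4, 1, 5, 531]
[3, 2, 718]
[4, 1, 5]
[3, 2]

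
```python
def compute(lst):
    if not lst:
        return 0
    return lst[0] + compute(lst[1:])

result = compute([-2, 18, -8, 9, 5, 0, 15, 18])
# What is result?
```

(-2) + 18 + (-8) + 9 + 5 + 0 + 15 + 18 + 0 = 55

Answer: 55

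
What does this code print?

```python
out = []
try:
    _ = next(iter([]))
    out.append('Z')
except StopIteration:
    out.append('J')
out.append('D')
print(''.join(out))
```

Execution trace: 'J' (except StopIteration) → 'D' (after the try/except). Output: JD

Answer: JD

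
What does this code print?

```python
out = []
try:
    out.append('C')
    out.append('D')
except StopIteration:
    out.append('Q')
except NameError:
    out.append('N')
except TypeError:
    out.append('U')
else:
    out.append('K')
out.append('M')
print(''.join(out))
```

Execution trace: 'C' (try body) → 'D' (try body, no exception) → 'K' (else) → 'M' (after the try/except). Output: CDKM

Answer: CDKM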